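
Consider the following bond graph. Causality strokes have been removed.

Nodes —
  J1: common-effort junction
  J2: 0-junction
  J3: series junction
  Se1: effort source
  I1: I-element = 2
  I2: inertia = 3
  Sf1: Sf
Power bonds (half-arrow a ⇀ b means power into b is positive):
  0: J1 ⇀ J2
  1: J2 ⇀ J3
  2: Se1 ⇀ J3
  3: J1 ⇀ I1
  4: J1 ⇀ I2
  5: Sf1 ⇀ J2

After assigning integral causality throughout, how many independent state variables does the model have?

b2 →J3  (Se1: effort source, stroke at far end)
b5 →Sf1  (Sf1: flow source, stroke at near end)
b1 →J2  (closing 1-jn rule on J3)
b0 →J1  (0-jn J2 has e-setter on 1)
b3 →I1  (common-e at J1 fixed by 0)
b4 →I2  (J1 effort already set via bond 0)

2  (I1, I2 all integral)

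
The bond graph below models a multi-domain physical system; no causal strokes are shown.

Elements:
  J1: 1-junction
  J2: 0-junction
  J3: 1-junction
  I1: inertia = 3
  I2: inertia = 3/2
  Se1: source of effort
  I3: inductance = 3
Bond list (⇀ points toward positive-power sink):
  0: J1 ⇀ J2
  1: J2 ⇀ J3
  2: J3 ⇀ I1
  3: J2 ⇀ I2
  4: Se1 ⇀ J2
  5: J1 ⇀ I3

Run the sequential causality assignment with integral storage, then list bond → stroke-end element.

b4 stroke→J2  (Se1 (Se) sets effort on bond)
b0 stroke→J1  (J2: bond 4 brought effort, rest push out)
b1 stroke→J3  (common-e at J2 fixed by 4)
b3 stroke→I2  (J2: bond 4 brought effort, rest push out)
b2 stroke→I1  (closing 1-jn rule on J3)
b5 stroke→I3  (J1 needs exactly one f-in)

#0 →J1
#1 →J3
#2 →I1
#3 →I2
#4 →J2
#5 →I3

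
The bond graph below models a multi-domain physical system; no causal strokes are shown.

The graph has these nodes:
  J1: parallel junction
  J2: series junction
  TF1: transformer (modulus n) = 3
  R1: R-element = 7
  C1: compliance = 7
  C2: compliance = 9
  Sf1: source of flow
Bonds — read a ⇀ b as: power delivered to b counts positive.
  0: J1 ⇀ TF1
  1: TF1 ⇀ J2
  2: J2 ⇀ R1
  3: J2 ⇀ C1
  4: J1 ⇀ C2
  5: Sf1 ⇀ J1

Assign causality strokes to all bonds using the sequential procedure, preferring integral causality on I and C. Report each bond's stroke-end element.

#5 stroke→Sf1  (source Sf1 imposes f)
#3 stroke→J2  (prefer integral on C1)
#4 stroke→J1  (C2 outputs effort q/C2)
#0 stroke→TF1  (0-jn J1 has e-setter on 4)
#1 stroke→J2  (through TF1, causality passes straight; one stroke at TF1)
#2 stroke→R1  (J2: last free bond brings flow in)

β0 |TF1
β1 |J2
β2 |R1
β3 |J2
β4 |J1
β5 |Sf1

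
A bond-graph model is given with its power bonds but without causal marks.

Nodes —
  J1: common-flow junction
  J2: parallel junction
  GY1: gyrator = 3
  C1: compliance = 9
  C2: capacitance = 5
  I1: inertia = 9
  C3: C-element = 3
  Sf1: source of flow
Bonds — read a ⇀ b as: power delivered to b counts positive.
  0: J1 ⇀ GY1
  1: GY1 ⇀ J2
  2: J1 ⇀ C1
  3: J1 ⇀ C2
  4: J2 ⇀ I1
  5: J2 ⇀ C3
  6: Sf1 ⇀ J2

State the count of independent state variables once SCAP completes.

4  (C1, C2, C3, I1 all integral)

β6 |Sf1  (Sf1: flow source, stroke at near end)
β2 |J1  (C1 outputs effort q/C1)
β3 |J1  (C2 outputs effort q/C2)
β0 |GY1  (closing 1-jn rule on J1)
β1 |GY1  (through GY1, causality inverts; strokes same side of GY1)
β4 |I1  (I1 outputs flow p/I1)
β5 |J2  (J2: last free bond brings effort in)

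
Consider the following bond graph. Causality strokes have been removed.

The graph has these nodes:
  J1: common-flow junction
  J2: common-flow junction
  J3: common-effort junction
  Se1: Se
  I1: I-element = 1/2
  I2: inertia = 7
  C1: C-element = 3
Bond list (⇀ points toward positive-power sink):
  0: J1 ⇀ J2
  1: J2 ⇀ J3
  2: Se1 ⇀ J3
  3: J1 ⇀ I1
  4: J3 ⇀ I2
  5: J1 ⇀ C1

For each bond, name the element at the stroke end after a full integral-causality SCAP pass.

bond 0 →J1
bond 1 →J2
bond 2 →J3
bond 3 →I1
bond 4 →I2
bond 5 →J1

β2 stroke at J3  (source Se1 imposes e)
β1 stroke at J2  (common-e at J3 fixed by 2)
β4 stroke at I2  (J3 effort already set via bond 2)
β0 stroke at J1  (only one flow-in slot at J2)
β3 stroke at I1  (I1: I, integral causality)
β5 stroke at J1  (J1 flow already set via bond 3)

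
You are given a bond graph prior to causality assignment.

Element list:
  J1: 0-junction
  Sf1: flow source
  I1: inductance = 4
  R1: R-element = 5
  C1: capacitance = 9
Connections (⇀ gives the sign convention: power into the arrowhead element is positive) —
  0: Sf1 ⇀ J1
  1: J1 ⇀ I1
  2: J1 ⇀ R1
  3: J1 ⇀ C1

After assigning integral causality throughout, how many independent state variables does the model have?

bond 0 stroke at Sf1  (Sf1 fixes flow; stroke at Sf1)
bond 1 stroke at I1  (I1: I, integral causality)
bond 3 stroke at J1  (prefer integral on C1)
bond 2 stroke at R1  (0-jn J1 has e-setter on 3)

2  (C1, I1 all integral)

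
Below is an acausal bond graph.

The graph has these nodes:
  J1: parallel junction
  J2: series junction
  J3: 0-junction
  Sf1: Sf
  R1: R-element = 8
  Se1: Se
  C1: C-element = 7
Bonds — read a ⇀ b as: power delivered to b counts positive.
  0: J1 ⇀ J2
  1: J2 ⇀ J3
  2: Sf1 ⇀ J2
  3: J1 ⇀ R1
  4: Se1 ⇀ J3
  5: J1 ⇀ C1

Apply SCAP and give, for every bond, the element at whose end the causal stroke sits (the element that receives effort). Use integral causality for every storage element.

β2 stroke at Sf1  (Sf1 (Sf) sets flow on bond)
β4 stroke at J3  (Se1: effort source, stroke at far end)
β0 stroke at J2  (1-jn J2 has f-setter on 2)
β1 stroke at J2  (J2: bond 2 brought flow, rest push out)
β5 stroke at J1  (C1: C, integral causality)
β3 stroke at R1  (J1: bond 5 brought effort, rest push out)

β0 |J2
β1 |J2
β2 |Sf1
β3 |R1
β4 |J3
β5 |J1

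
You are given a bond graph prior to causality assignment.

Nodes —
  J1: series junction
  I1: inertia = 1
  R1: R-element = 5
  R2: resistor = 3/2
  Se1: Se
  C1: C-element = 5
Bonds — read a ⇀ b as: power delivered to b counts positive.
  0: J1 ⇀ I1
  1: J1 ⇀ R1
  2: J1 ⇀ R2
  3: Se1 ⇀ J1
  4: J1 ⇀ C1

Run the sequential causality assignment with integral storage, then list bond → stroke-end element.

bond 3 stroke→J1  (Se1 fixes effort; stroke away)
bond 0 stroke→I1  (I1: I, integral causality)
bond 1 stroke→J1  (J1 flow already set via bond 0)
bond 2 stroke→J1  (J1: bond 0 brought flow, rest push out)
bond 4 stroke→J1  (common-f at J1 fixed by 0)

bond 0 →I1
bond 1 →J1
bond 2 →J1
bond 3 →J1
bond 4 →J1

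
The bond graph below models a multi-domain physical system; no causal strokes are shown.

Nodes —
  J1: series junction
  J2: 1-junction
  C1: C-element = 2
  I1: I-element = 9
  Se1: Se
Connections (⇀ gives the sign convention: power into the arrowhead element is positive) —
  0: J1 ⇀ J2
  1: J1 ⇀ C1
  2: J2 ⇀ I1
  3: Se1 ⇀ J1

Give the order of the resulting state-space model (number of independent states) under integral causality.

bond 3 stroke→J1  (source Se1 imposes e)
bond 1 stroke→J1  (C1 outputs effort q/C1)
bond 0 stroke→J2  (J1: last free bond brings flow in)
bond 2 stroke→I1  (only one flow-in slot at J2)

2  (C1, I1 all integral)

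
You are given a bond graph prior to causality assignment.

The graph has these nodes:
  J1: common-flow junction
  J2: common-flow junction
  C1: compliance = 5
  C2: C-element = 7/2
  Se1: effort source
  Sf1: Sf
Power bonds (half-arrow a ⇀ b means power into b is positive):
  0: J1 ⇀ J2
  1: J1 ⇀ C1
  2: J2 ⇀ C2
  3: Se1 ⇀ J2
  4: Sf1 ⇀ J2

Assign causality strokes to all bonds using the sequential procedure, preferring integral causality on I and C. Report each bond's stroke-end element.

b0 →J2
b1 →J1
b2 →J2
b3 →J2
b4 →Sf1

bond 3 stroke→J2  (Se1: effort source, stroke at far end)
bond 4 stroke→Sf1  (Sf1 fixes flow; stroke at Sf1)
bond 0 stroke→J2  (J2 flow already set via bond 4)
bond 2 stroke→J2  (J2: bond 4 brought flow, rest push out)
bond 1 stroke→J1  (1-jn J1 has f-setter on 0)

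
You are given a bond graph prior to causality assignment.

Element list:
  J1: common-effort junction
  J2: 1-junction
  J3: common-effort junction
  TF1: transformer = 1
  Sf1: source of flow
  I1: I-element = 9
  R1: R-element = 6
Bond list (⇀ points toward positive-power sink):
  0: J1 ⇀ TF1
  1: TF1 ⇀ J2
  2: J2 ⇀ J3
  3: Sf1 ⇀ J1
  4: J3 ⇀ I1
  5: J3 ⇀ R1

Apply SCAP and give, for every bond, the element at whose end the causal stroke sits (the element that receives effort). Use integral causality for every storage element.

b0 stroke at J1
b1 stroke at TF1
b2 stroke at J2
b3 stroke at Sf1
b4 stroke at I1
b5 stroke at J3

b3 |Sf1  (source Sf1 imposes f)
b0 |J1  (only one effort-in slot at J1)
b1 |TF1  (TF TF1: opposite of bond 0)
b2 |J2  (common-f at J2 fixed by 1)
b4 |I1  (I1 integral (f out))
b5 |J3  (only one effort-in slot at J3)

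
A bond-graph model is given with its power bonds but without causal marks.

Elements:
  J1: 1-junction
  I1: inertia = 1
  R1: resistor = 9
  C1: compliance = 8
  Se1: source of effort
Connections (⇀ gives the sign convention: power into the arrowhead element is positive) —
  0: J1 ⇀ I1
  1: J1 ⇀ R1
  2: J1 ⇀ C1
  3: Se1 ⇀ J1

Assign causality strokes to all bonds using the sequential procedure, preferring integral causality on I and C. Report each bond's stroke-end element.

b0 →I1
b1 →J1
b2 →J1
b3 →J1

β3 stroke at J1  (Se1 (Se) sets effort on bond)
β0 stroke at I1  (I1: I, integral causality)
β1 stroke at J1  (J1: bond 0 brought flow, rest push out)
β2 stroke at J1  (J1 flow already set via bond 0)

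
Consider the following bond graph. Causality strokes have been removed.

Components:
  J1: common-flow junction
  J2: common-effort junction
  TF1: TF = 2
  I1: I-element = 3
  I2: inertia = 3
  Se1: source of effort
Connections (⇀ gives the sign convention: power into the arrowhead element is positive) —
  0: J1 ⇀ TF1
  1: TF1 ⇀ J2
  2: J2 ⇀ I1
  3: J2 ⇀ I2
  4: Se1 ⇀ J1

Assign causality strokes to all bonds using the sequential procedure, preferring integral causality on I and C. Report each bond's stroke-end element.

β4 stroke→J1  (source Se1 imposes e)
β0 stroke→TF1  (closing 1-jn rule on J1)
β1 stroke→J2  (TF TF1: opposite of bond 0)
β2 stroke→I1  (J2: bond 1 brought effort, rest push out)
β3 stroke→I2  (J2 effort already set via bond 1)

b0 →TF1
b1 →J2
b2 →I1
b3 →I2
b4 →J1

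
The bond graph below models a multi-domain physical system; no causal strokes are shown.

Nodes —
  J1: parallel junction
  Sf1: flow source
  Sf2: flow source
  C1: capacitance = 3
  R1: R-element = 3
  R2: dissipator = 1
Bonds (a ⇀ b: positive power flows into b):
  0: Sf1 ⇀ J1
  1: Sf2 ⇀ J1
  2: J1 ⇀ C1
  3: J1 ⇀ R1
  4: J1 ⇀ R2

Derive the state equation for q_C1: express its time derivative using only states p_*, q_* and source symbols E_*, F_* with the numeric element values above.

dq_C1/dt = F_Sf1 + F_Sf2 - 4*q_C1/9

b0 stroke→Sf1  (Sf1 fixes flow; stroke at Sf1)
b1 stroke→Sf2  (Sf2 fixes flow; stroke at Sf2)
b2 stroke→J1  (C1: C, integral causality)
b3 stroke→R1  (common-e at J1 fixed by 2)
b4 stroke→R2  (0-jn J1 has e-setter on 2)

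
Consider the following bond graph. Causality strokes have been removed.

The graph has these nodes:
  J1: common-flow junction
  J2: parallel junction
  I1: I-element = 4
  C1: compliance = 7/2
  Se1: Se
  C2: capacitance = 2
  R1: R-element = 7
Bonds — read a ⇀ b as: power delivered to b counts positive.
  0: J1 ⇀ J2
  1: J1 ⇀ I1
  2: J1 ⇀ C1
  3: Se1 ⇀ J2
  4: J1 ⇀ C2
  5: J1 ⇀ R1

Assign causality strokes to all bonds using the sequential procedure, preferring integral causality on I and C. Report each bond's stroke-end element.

b3 |J2  (Se1 (Se) sets effort on bond)
b0 |J1  (0-jn J2 has e-setter on 3)
b1 |I1  (prefer integral on I1)
b2 |J1  (J1 flow already set via bond 1)
b4 |J1  (J1 flow already set via bond 1)
b5 |J1  (1-jn J1 has f-setter on 1)

bond 0 stroke at J1
bond 1 stroke at I1
bond 2 stroke at J1
bond 3 stroke at J2
bond 4 stroke at J1
bond 5 stroke at J1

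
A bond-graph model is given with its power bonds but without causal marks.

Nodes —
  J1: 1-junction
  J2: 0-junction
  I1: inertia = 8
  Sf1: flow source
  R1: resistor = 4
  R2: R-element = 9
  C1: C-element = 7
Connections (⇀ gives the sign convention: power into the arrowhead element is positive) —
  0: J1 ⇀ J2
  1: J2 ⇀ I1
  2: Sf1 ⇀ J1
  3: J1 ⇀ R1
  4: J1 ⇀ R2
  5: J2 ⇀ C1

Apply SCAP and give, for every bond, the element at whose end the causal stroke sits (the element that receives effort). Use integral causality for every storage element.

β0 |J1
β1 |I1
β2 |Sf1
β3 |J1
β4 |J1
β5 |J2

#2 →Sf1  (Sf1: flow source, stroke at near end)
#0 →J1  (J1 flow already set via bond 2)
#3 →J1  (1-jn J1 has f-setter on 2)
#4 →J1  (J1 flow already set via bond 2)
#1 →I1  (prefer integral on I1)
#5 →J2  (closing 0-jn rule on J2)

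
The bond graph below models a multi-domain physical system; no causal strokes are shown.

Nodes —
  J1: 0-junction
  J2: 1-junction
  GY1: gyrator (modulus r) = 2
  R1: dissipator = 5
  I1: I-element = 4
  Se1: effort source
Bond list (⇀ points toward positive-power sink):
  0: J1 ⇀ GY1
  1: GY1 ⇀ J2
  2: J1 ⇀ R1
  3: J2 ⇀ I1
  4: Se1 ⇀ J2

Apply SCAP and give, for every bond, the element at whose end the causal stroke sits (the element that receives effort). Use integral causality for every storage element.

b4 stroke→J2  (Se1 fixes effort; stroke away)
b3 stroke→I1  (I1 outputs flow p/I1)
b1 stroke→J2  (1-jn J2 has f-setter on 3)
b0 stroke→J1  (GY GY1: same side as bond 1)
b2 stroke→R1  (J1: bond 0 brought effort, rest push out)

bond 0 stroke→J1
bond 1 stroke→J2
bond 2 stroke→R1
bond 3 stroke→I1
bond 4 stroke→J2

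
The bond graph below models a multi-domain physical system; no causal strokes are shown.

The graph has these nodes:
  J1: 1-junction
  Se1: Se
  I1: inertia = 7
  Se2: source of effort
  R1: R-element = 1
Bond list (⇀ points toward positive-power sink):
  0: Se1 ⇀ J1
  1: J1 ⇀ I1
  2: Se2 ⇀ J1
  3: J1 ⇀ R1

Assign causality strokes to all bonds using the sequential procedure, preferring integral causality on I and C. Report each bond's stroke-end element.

β0 stroke→J1  (Se1 fixes effort; stroke away)
β2 stroke→J1  (source Se2 imposes e)
β1 stroke→I1  (I1 integral (f out))
β3 stroke→J1  (J1: bond 1 brought flow, rest push out)

#0 stroke→J1
#1 stroke→I1
#2 stroke→J1
#3 stroke→J1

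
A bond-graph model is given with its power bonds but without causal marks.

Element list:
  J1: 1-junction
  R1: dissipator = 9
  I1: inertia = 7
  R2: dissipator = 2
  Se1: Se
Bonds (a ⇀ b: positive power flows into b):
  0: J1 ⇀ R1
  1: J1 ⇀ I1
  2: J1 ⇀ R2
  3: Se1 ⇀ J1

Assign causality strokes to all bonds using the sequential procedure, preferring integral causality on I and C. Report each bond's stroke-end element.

β3 →J1  (source Se1 imposes e)
β1 →I1  (prefer integral on I1)
β0 →J1  (1-jn J1 has f-setter on 1)
β2 →J1  (common-f at J1 fixed by 1)

b0 stroke at J1
b1 stroke at I1
b2 stroke at J1
b3 stroke at J1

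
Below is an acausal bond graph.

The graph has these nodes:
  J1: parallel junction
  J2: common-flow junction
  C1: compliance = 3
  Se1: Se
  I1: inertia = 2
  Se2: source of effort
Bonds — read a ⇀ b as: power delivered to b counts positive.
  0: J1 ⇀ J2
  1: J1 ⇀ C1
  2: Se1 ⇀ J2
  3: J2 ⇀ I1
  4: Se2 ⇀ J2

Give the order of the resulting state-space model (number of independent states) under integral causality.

2  (C1, I1 all integral)

b2 stroke at J2  (Se1 fixes effort; stroke away)
b4 stroke at J2  (Se2: effort source, stroke at far end)
b1 stroke at J1  (C1: C, integral causality)
b0 stroke at J2  (J1 effort already set via bond 1)
b3 stroke at I1  (closing 1-jn rule on J2)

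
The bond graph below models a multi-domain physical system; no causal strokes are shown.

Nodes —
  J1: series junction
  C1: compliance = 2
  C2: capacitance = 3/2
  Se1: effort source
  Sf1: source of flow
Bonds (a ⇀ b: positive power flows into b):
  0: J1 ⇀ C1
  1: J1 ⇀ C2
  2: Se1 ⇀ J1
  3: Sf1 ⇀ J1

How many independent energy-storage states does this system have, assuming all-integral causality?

2  (C1, C2 all integral)

b2 |J1  (source Se1 imposes e)
b3 |Sf1  (Sf1: flow source, stroke at near end)
b0 |J1  (1-jn J1 has f-setter on 3)
b1 |J1  (1-jn J1 has f-setter on 3)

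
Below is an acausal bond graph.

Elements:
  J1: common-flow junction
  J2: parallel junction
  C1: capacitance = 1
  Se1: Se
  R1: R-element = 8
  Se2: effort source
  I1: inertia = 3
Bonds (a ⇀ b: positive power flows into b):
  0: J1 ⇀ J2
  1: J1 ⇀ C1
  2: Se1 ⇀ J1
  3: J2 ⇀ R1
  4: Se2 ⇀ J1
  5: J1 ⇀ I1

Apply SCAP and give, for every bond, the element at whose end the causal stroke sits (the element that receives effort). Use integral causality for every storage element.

β0 →J1
β1 →J1
β2 →J1
β3 →J2
β4 →J1
β5 →I1

#2 stroke at J1  (Se1: effort source, stroke at far end)
#4 stroke at J1  (Se2 (Se) sets effort on bond)
#1 stroke at J1  (C1 outputs effort q/C1)
#5 stroke at I1  (I1: I, integral causality)
#0 stroke at J1  (J1: bond 5 brought flow, rest push out)
#3 stroke at J2  (closing 0-jn rule on J2)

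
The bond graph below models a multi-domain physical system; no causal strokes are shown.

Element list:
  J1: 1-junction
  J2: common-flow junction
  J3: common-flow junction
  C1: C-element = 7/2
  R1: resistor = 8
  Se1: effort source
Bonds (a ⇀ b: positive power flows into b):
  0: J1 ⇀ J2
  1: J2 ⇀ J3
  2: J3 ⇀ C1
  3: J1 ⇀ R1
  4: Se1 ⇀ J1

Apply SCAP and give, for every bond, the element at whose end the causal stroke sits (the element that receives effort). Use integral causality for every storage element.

β0 stroke at J1
β1 stroke at J2
β2 stroke at J3
β3 stroke at R1
β4 stroke at J1

bond 4 stroke→J1  (Se1 (Se) sets effort on bond)
bond 2 stroke→J3  (C1 integral (e out))
bond 1 stroke→J2  (J3: last free bond brings flow in)
bond 0 stroke→J1  (J2: last free bond brings flow in)
bond 3 stroke→R1  (closing 1-jn rule on J1)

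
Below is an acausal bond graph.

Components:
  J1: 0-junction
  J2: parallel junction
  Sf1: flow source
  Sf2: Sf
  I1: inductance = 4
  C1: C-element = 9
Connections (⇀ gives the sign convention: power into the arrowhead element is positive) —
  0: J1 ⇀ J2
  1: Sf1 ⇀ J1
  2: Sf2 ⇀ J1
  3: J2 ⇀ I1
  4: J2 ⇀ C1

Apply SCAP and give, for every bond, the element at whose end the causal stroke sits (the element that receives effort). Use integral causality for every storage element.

bond 0 |J1
bond 1 |Sf1
bond 2 |Sf2
bond 3 |I1
bond 4 |J2

β1 stroke→Sf1  (Sf1: flow source, stroke at near end)
β2 stroke→Sf2  (Sf2: flow source, stroke at near end)
β0 stroke→J1  (J1 needs exactly one e-in)
β3 stroke→I1  (I1: I, integral causality)
β4 stroke→J2  (closing 0-jn rule on J2)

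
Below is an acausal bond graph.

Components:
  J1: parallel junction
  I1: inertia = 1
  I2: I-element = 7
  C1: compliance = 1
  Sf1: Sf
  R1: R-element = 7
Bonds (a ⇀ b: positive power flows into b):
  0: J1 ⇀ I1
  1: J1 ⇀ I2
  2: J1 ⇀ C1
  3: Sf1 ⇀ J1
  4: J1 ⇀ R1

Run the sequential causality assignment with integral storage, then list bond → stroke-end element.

b3 stroke→Sf1  (Sf1 (Sf) sets flow on bond)
b0 stroke→I1  (I1 outputs flow p/I1)
b1 stroke→I2  (I2: I, integral causality)
b2 stroke→J1  (C1 outputs effort q/C1)
b4 stroke→R1  (common-e at J1 fixed by 2)

β0 →I1
β1 →I2
β2 →J1
β3 →Sf1
β4 →R1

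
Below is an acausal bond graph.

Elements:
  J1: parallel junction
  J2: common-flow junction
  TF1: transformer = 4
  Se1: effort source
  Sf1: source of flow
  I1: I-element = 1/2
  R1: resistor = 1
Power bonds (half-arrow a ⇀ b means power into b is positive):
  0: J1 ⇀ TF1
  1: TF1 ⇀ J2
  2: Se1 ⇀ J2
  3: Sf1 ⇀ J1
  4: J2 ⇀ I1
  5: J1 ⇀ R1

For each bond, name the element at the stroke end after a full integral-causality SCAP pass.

bond 0 stroke→TF1
bond 1 stroke→J2
bond 2 stroke→J2
bond 3 stroke→Sf1
bond 4 stroke→I1
bond 5 stroke→J1

b2 |J2  (Se1: effort source, stroke at far end)
b3 |Sf1  (Sf1: flow source, stroke at near end)
b4 |I1  (I1 outputs flow p/I1)
b1 |J2  (1-jn J2 has f-setter on 4)
b0 |TF1  (TF TF1: opposite of bond 1)
b5 |J1  (J1 needs exactly one e-in)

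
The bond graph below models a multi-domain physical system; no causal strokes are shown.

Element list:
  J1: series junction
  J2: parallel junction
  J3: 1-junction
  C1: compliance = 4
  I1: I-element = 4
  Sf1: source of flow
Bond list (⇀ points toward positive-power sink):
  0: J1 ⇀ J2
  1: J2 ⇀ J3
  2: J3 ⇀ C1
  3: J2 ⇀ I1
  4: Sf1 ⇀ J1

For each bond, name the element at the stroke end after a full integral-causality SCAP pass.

b4 |Sf1  (Sf1 fixes flow; stroke at Sf1)
b0 |J1  (1-jn J1 has f-setter on 4)
b2 |J3  (prefer integral on C1)
b1 |J2  (only one flow-in slot at J3)
b3 |I1  (J2 effort already set via bond 1)

β0 stroke at J1
β1 stroke at J2
β2 stroke at J3
β3 stroke at I1
β4 stroke at Sf1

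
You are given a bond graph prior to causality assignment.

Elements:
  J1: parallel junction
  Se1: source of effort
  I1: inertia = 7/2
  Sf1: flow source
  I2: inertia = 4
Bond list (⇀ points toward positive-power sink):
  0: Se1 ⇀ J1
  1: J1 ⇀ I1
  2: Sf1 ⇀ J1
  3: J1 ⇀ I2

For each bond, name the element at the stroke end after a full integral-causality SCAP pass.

b0 stroke at J1  (Se1: effort source, stroke at far end)
b2 stroke at Sf1  (Sf1 (Sf) sets flow on bond)
b1 stroke at I1  (J1 effort already set via bond 0)
b3 stroke at I2  (J1: bond 0 brought effort, rest push out)

bond 0 |J1
bond 1 |I1
bond 2 |Sf1
bond 3 |I2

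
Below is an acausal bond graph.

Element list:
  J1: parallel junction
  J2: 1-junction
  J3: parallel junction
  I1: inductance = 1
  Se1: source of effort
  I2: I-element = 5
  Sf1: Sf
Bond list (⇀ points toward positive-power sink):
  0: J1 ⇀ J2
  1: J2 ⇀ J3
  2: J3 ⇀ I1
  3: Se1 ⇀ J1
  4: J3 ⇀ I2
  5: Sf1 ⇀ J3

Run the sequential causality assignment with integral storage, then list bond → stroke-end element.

#3 →J1  (source Se1 imposes e)
#5 →Sf1  (source Sf1 imposes f)
#0 →J2  (0-jn J1 has e-setter on 3)
#1 →J3  (closing 1-jn rule on J2)
#2 →I1  (J3 effort already set via bond 1)
#4 →I2  (0-jn J3 has e-setter on 1)

#0 stroke→J2
#1 stroke→J3
#2 stroke→I1
#3 stroke→J1
#4 stroke→I2
#5 stroke→Sf1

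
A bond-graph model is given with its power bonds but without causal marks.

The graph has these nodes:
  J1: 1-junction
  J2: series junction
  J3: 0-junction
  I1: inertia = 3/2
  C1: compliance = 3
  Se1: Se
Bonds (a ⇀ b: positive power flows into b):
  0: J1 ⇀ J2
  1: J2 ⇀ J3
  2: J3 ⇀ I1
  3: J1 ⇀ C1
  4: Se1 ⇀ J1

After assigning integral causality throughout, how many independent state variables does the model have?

2  (C1, I1 all integral)

β4 →J1  (Se1 fixes effort; stroke away)
β2 →I1  (I1: I, integral causality)
β1 →J3  (closing 0-jn rule on J3)
β0 →J2  (J2: bond 1 brought flow, rest push out)
β3 →J1  (J1: bond 0 brought flow, rest push out)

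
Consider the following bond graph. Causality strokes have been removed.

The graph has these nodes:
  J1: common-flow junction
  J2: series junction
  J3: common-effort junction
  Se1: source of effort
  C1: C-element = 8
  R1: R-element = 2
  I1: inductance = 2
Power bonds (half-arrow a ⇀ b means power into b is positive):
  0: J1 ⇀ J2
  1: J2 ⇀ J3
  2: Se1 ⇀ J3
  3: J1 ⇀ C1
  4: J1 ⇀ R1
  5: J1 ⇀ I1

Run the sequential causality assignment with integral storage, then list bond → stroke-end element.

#0 |J1
#1 |J2
#2 |J3
#3 |J1
#4 |J1
#5 |I1

β2 |J3  (source Se1 imposes e)
β1 |J2  (common-e at J3 fixed by 2)
β0 |J1  (J2 needs exactly one f-in)
β3 |J1  (C1 integral (e out))
β5 |I1  (prefer integral on I1)
β4 |J1  (1-jn J1 has f-setter on 5)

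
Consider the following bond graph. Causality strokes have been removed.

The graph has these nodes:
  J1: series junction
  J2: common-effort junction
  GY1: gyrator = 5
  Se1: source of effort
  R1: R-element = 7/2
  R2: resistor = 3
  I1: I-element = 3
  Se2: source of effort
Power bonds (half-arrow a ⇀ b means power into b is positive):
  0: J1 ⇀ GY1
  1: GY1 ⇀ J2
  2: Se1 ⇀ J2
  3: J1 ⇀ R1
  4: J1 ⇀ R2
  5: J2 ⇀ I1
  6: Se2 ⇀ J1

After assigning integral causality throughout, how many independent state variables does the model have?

1  (I1 all integral)

b2 |J2  (Se1 fixes effort; stroke away)
b6 |J1  (source Se2 imposes e)
b1 |GY1  (J2 effort already set via bond 2)
b5 |I1  (J2 effort already set via bond 2)
b0 |GY1  (GY GY1: same side as bond 1)
b3 |J1  (common-f at J1 fixed by 0)
b4 |J1  (1-jn J1 has f-setter on 0)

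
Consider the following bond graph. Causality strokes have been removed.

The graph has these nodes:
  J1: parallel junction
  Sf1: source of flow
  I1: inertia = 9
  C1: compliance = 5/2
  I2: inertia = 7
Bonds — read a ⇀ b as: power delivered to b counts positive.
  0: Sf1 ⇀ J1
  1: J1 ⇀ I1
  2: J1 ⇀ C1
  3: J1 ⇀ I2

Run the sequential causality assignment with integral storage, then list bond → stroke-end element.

b0 stroke at Sf1
b1 stroke at I1
b2 stroke at J1
b3 stroke at I2

β0 stroke at Sf1  (Sf1 fixes flow; stroke at Sf1)
β1 stroke at I1  (prefer integral on I1)
β2 stroke at J1  (C1: C, integral causality)
β3 stroke at I2  (0-jn J1 has e-setter on 2)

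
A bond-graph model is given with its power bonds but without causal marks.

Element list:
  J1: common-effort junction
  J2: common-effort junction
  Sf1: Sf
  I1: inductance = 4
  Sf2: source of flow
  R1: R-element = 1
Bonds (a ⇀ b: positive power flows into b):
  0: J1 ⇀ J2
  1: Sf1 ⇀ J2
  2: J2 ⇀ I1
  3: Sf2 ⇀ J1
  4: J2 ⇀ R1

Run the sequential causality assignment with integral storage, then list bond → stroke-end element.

#0 stroke→J1
#1 stroke→Sf1
#2 stroke→I1
#3 stroke→Sf2
#4 stroke→J2

b1 stroke at Sf1  (Sf1 fixes flow; stroke at Sf1)
b3 stroke at Sf2  (Sf2: flow source, stroke at near end)
b0 stroke at J1  (J1: last free bond brings effort in)
b2 stroke at I1  (I1: I, integral causality)
b4 stroke at J2  (J2 needs exactly one e-in)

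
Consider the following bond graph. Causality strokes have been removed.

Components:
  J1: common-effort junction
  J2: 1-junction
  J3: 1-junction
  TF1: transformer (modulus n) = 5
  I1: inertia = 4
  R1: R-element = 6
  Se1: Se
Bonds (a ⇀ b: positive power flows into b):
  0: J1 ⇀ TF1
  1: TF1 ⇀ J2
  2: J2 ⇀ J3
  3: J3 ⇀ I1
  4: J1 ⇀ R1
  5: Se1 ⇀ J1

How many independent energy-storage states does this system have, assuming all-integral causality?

bond 5 |J1  (Se1: effort source, stroke at far end)
bond 0 |TF1  (J1 effort already set via bond 5)
bond 4 |R1  (0-jn J1 has e-setter on 5)
bond 1 |J2  (TF TF1: opposite of bond 0)
bond 2 |J3  (J2 needs exactly one f-in)
bond 3 |I1  (J3: last free bond brings flow in)

1  (I1 all integral)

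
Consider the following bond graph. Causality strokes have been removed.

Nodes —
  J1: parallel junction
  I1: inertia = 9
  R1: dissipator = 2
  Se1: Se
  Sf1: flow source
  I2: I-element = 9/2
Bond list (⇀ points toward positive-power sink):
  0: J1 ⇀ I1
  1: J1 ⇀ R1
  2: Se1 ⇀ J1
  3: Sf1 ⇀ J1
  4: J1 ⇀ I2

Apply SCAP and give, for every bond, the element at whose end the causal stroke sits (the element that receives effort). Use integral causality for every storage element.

b2 stroke at J1  (Se1 (Se) sets effort on bond)
b3 stroke at Sf1  (Sf1: flow source, stroke at near end)
b0 stroke at I1  (J1 effort already set via bond 2)
b1 stroke at R1  (0-jn J1 has e-setter on 2)
b4 stroke at I2  (0-jn J1 has e-setter on 2)

#0 stroke→I1
#1 stroke→R1
#2 stroke→J1
#3 stroke→Sf1
#4 stroke→I2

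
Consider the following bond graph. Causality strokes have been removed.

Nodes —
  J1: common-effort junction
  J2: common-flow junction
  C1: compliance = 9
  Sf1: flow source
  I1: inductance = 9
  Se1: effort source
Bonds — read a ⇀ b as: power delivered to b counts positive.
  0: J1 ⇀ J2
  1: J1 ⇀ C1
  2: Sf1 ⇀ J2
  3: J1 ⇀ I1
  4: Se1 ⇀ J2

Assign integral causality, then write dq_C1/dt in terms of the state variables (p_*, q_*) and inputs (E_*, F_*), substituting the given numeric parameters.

dq_C1/dt = -F_Sf1 - p_I1/9

bond 2 stroke→Sf1  (source Sf1 imposes f)
bond 4 stroke→J2  (Se1: effort source, stroke at far end)
bond 0 stroke→J2  (J2: bond 2 brought flow, rest push out)
bond 1 stroke→J1  (C1 integral (e out))
bond 3 stroke→I1  (J1 effort already set via bond 1)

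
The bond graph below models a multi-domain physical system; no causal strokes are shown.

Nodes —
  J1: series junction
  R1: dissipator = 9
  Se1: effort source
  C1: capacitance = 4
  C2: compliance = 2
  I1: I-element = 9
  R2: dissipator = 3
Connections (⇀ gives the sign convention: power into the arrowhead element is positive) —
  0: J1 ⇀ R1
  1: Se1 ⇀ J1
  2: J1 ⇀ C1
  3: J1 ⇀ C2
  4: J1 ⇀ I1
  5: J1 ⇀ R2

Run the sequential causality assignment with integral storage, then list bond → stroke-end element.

#0 →J1
#1 →J1
#2 →J1
#3 →J1
#4 →I1
#5 →J1

b1 →J1  (source Se1 imposes e)
b2 →J1  (prefer integral on C1)
b3 →J1  (prefer integral on C2)
b4 →I1  (I1 integral (f out))
b0 →J1  (J1: bond 4 brought flow, rest push out)
b5 →J1  (J1 flow already set via bond 4)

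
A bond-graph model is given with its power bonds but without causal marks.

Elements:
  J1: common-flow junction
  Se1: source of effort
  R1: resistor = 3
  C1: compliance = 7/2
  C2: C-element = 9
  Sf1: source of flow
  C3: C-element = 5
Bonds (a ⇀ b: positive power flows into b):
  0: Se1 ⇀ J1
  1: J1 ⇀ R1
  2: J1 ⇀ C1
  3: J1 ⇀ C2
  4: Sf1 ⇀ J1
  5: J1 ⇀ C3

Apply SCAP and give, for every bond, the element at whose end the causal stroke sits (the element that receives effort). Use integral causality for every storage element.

β0 stroke at J1
β1 stroke at J1
β2 stroke at J1
β3 stroke at J1
β4 stroke at Sf1
β5 stroke at J1

β0 |J1  (Se1: effort source, stroke at far end)
β4 |Sf1  (Sf1 (Sf) sets flow on bond)
β1 |J1  (J1 flow already set via bond 4)
β2 |J1  (common-f at J1 fixed by 4)
β3 |J1  (common-f at J1 fixed by 4)
β5 |J1  (J1: bond 4 brought flow, rest push out)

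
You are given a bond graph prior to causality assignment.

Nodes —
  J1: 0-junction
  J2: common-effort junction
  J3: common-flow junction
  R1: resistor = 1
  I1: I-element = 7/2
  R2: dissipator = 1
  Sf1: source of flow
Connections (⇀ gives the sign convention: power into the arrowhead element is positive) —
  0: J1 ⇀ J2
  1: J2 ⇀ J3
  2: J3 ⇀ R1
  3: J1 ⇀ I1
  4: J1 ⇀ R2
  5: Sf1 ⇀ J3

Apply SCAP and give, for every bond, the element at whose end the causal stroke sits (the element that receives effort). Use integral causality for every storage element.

β5 →Sf1  (Sf1 fixes flow; stroke at Sf1)
β1 →J3  (1-jn J3 has f-setter on 5)
β2 →J3  (1-jn J3 has f-setter on 5)
β0 →J2  (J2 needs exactly one e-in)
β3 →I1  (I1 outputs flow p/I1)
β4 →J1  (J1: last free bond brings effort in)

b0 stroke→J2
b1 stroke→J3
b2 stroke→J3
b3 stroke→I1
b4 stroke→J1
b5 stroke→Sf1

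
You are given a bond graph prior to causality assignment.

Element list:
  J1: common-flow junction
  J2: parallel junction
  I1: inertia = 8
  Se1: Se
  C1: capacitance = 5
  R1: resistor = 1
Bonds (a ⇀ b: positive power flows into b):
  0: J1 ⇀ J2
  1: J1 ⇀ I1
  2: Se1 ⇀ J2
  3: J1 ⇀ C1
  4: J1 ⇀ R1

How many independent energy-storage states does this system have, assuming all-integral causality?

b2 stroke→J2  (Se1 fixes effort; stroke away)
b0 stroke→J1  (J2: bond 2 brought effort, rest push out)
b1 stroke→I1  (prefer integral on I1)
b3 stroke→J1  (common-f at J1 fixed by 1)
b4 stroke→J1  (J1: bond 1 brought flow, rest push out)

2  (C1, I1 all integral)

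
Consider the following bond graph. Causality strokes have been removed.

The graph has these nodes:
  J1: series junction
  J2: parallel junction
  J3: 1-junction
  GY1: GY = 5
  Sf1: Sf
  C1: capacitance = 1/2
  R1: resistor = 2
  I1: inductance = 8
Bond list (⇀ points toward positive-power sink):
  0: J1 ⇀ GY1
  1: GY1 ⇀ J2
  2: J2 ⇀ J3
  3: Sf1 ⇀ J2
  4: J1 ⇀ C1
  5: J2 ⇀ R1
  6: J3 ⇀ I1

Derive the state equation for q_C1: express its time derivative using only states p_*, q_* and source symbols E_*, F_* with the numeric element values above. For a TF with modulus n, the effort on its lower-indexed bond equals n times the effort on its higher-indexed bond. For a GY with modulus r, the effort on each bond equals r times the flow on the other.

dq_C1/dt = 2*F_Sf1/5 - p_I1/20 - 4*q_C1/25

bond 3 →Sf1  (source Sf1 imposes f)
bond 4 →J1  (prefer integral on C1)
bond 0 →GY1  (closing 1-jn rule on J1)
bond 1 →GY1  (GY1: gyrator matches bond 0)
bond 6 →I1  (I1: I, integral causality)
bond 2 →J3  (J3 flow already set via bond 6)
bond 5 →J2  (J2 needs exactly one e-in)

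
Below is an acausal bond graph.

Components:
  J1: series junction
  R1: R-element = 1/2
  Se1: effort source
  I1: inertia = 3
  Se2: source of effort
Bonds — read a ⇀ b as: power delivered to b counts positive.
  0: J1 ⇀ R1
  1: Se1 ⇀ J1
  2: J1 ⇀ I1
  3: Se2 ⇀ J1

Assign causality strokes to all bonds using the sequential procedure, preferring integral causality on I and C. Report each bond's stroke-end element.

β1 stroke at J1  (source Se1 imposes e)
β3 stroke at J1  (Se2 fixes effort; stroke away)
β2 stroke at I1  (I1 integral (f out))
β0 stroke at J1  (1-jn J1 has f-setter on 2)

β0 stroke at J1
β1 stroke at J1
β2 stroke at I1
β3 stroke at J1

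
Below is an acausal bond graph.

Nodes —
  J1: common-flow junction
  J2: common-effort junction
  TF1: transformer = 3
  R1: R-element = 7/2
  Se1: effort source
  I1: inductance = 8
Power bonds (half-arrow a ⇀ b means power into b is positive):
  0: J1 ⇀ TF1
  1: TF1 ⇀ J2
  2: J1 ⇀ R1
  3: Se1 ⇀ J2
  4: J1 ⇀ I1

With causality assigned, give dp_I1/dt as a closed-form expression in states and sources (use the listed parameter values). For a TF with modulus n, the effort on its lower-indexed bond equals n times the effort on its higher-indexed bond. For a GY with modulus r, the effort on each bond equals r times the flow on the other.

#3 stroke→J2  (Se1 fixes effort; stroke away)
#1 stroke→TF1  (common-e at J2 fixed by 3)
#0 stroke→J1  (through TF1, causality passes straight; one stroke at TF1)
#4 stroke→I1  (I1 integral (f out))
#2 stroke→J1  (J1: bond 4 brought flow, rest push out)

dp_I1/dt = -3*E_Se1 - 7*p_I1/16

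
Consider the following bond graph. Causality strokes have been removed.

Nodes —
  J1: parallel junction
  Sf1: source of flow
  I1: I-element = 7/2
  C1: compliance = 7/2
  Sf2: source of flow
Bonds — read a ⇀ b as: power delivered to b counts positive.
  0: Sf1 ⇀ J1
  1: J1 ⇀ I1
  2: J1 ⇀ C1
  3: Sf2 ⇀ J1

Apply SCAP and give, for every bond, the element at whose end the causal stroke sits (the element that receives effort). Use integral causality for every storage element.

#0 →Sf1
#1 →I1
#2 →J1
#3 →Sf2

bond 0 →Sf1  (Sf1 fixes flow; stroke at Sf1)
bond 3 →Sf2  (Sf2 fixes flow; stroke at Sf2)
bond 1 →I1  (prefer integral on I1)
bond 2 →J1  (J1: last free bond brings effort in)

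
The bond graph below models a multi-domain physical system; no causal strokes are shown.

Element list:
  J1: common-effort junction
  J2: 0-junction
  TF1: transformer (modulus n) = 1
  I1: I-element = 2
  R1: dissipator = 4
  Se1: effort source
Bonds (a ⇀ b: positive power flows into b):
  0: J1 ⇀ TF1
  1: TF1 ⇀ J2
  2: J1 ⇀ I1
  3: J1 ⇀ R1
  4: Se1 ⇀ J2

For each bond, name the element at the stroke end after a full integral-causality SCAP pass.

β0 →J1
β1 →TF1
β2 →I1
β3 →R1
β4 →J2

β4 stroke→J2  (Se1: effort source, stroke at far end)
β1 stroke→TF1  (common-e at J2 fixed by 4)
β0 stroke→J1  (TF1 one-in-one-out from 1)
β2 stroke→I1  (0-jn J1 has e-setter on 0)
β3 stroke→R1  (common-e at J1 fixed by 0)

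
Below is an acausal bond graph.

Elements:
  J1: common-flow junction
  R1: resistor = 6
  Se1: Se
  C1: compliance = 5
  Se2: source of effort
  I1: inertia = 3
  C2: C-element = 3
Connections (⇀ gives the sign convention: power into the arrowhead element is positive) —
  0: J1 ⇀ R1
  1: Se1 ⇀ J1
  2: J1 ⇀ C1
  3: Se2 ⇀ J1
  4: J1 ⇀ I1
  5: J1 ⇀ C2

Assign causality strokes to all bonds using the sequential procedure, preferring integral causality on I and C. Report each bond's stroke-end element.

b0 |J1
b1 |J1
b2 |J1
b3 |J1
b4 |I1
b5 |J1

b1 |J1  (Se1 (Se) sets effort on bond)
b3 |J1  (Se2: effort source, stroke at far end)
b2 |J1  (C1 outputs effort q/C1)
b4 |I1  (I1 integral (f out))
b0 |J1  (J1: bond 4 brought flow, rest push out)
b5 |J1  (J1 flow already set via bond 4)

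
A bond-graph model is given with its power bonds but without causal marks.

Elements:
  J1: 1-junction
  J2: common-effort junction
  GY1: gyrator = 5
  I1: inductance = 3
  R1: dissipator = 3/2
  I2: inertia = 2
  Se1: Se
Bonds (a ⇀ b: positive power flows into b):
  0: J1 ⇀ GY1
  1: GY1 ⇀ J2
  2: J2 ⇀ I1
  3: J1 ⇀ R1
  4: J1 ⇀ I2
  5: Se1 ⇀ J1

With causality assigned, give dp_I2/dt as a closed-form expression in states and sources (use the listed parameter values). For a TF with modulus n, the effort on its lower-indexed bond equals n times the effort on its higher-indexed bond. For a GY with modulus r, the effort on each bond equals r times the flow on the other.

b5 →J1  (Se1: effort source, stroke at far end)
b2 →I1  (I1 integral (f out))
b1 →J2  (J2: last free bond brings effort in)
b0 →J1  (through GY1, causality inverts; strokes same side of GY1)
b4 →I2  (I2: I, integral causality)
b3 →J1  (J1: bond 4 brought flow, rest push out)

dp_I2/dt = E_Se1 - 5*p_I1/3 - 3*p_I2/4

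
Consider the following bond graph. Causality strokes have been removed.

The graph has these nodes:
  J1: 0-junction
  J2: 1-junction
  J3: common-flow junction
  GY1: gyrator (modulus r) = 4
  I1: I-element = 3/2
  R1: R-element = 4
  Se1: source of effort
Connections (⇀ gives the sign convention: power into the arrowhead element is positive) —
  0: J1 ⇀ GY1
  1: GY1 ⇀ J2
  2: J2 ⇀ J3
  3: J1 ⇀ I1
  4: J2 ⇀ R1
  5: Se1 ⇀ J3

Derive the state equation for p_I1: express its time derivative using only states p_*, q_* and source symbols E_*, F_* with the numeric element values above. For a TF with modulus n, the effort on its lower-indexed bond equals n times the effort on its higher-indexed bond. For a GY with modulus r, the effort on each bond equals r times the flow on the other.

dp_I1/dt = E_Se1 - 8*p_I1/3

b5 stroke→J3  (Se1 (Se) sets effort on bond)
b2 stroke→J2  (J3 needs exactly one f-in)
b3 stroke→I1  (I1 integral (f out))
b0 stroke→J1  (only one effort-in slot at J1)
b1 stroke→J2  (through GY1, causality inverts; strokes same side of GY1)
b4 stroke→R1  (J2: last free bond brings flow in)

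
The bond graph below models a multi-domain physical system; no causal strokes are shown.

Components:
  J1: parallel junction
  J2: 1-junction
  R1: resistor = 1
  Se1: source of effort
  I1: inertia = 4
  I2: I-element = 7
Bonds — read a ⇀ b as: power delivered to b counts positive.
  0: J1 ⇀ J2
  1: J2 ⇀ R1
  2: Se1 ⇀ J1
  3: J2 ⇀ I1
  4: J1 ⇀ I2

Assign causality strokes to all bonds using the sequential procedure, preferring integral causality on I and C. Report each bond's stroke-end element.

b0 stroke at J2
b1 stroke at J2
b2 stroke at J1
b3 stroke at I1
b4 stroke at I2

#2 |J1  (Se1 fixes effort; stroke away)
#0 |J2  (J1 effort already set via bond 2)
#4 |I2  (0-jn J1 has e-setter on 2)
#3 |I1  (prefer integral on I1)
#1 |J2  (1-jn J2 has f-setter on 3)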